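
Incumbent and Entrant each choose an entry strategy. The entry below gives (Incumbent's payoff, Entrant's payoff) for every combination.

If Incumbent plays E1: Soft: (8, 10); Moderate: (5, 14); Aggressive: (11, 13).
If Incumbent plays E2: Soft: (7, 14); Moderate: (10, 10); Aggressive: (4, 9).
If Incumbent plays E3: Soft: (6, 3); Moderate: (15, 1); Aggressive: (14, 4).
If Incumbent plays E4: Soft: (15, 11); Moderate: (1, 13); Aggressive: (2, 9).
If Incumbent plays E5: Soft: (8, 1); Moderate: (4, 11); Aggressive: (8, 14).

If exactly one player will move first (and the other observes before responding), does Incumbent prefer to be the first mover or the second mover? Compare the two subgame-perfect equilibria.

If Incumbent leads: Entrant's best replies are E1→Moderate, E2→Soft, E3→Aggressive, E4→Moderate, E5→Aggressive; Incumbent's induced payoffs 5, 7, 14, 1, 8; outcome (E3, Aggressive), payoffs (14, 4).
If Entrant leads: Incumbent's best replies are Soft→E4, Moderate→E3, Aggressive→E3; Entrant's induced payoffs 11, 1, 4; outcome (E4, Soft), payoffs (15, 11).
Incumbent gets 14 moving first and 15 moving second, so Incumbent prefers to move second.

second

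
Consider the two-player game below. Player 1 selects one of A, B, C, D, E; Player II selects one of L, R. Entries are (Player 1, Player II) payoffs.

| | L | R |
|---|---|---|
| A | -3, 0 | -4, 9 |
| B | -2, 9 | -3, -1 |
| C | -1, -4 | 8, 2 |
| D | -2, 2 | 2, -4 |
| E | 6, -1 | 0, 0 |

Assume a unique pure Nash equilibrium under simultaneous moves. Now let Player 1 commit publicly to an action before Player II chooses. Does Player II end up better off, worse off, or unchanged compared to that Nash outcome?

Solve by backward induction (Player 1 leads).
- A → Player II plays R (best of 0, 9); Player 1 gets -4.
- B → Player II plays L (best of 9, -1); Player 1 gets -2.
- C → Player II plays R (best of -4, 2); Player 1 gets 8.
- D → Player II plays L (best of 2, -4); Player 1 gets -2.
- E → Player II plays R (best of -1, 0); Player 1 gets 0.
Among -4, -2, 8, -2, 0, the best is 8 at C. Subgame-perfect outcome: (C, R) with payoffs (8, 2).
Now find the simultaneous Nash equilibrium.
Player 1's best replies: L→E; R→C.
Player II's best replies: A→R; B→L; C→R; D→L; E→R.
The unique mutual best reply is (C, R), giving (8, 2).
Player II earns 2 sequentially versus 2 at the Nash outcome: unchanged.

unchanged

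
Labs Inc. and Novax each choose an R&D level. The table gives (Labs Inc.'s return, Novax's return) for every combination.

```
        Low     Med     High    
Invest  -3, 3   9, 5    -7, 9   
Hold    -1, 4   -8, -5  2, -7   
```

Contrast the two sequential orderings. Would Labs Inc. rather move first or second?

If Labs Inc. leads: Novax's best replies are Invest→High, Hold→Low; Labs Inc.'s induced payoffs -7, -1; outcome (Hold, Low), payoffs (-1, 4).
If Novax leads: Labs Inc.'s best replies are Low→Hold, Med→Invest, High→Hold; Novax's induced payoffs 4, 5, -7; outcome (Invest, Med), payoffs (9, 5).
Labs Inc. gets -1 moving first and 9 moving second, so Labs Inc. prefers to move second.

second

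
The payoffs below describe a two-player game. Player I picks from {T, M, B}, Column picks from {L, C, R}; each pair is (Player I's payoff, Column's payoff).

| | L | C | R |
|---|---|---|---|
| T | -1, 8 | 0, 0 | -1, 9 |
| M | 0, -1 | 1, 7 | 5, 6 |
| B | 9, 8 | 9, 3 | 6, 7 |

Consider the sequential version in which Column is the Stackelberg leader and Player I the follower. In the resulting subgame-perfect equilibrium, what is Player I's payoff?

9

Player I best-responds to each possible Column move:
- L: Player I compares -1, 0, 9 and picks B; Column would get 8.
- C: Player I compares 0, 1, 9 and picks B; Column would get 3.
- R: Player I compares -1, 5, 6 and picks B; Column would get 7.
Maximizing over 8, 3, 7, Column chooses L. Subgame-perfect outcome: (B, L) with payoffs (9, 8).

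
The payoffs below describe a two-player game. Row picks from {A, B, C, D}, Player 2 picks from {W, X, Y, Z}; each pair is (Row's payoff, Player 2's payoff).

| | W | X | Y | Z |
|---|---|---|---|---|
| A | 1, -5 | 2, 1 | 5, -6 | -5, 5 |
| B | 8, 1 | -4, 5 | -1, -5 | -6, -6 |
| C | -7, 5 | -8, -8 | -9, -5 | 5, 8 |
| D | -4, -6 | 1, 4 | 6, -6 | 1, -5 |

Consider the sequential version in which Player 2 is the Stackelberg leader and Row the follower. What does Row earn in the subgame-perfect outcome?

Work backward from Row's decision.
- W: Row compares 1, 8, -7, -4 and picks B; Player 2 would get 1.
- X: Row compares 2, -4, -8, 1 and picks A; Player 2 would get 1.
- Y: Row compares 5, -1, -9, 6 and picks D; Player 2 would get -6.
- Z: Row compares -5, -6, 5, 1 and picks C; Player 2 would get 8.
Player 2's induced payoffs are 1, 1, -6, 8, so Player 2 commits to Z. Subgame-perfect outcome: (C, Z) with payoffs (5, 8).

5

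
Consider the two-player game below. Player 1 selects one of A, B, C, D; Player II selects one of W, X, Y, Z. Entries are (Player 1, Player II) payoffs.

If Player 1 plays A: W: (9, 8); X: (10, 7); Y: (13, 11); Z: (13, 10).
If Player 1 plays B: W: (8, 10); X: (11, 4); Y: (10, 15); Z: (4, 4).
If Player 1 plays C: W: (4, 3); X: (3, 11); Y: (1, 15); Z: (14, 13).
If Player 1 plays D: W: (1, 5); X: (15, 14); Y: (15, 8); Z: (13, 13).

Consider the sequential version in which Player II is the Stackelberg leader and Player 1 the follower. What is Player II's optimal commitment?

Work backward from Player 1's decision.
- W: BR = A, leader payoff 8.
- X: BR = D, leader payoff 14.
- Y: BR = D, leader payoff 8.
- Z: BR = C, leader payoff 13.
Player II's induced payoffs are 8, 14, 8, 13, so Player II commits to X. Subgame-perfect outcome: (D, X) with payoffs (15, 14).

X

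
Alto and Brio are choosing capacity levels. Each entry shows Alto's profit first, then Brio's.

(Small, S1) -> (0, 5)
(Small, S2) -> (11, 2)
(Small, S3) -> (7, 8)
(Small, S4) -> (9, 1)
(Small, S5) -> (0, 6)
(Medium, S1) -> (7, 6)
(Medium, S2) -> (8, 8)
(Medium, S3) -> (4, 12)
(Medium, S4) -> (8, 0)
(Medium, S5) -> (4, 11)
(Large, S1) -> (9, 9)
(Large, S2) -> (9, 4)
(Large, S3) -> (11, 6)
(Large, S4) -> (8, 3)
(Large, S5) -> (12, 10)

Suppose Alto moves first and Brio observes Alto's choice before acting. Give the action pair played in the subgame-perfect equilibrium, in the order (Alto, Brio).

(Large, S5)

Brio best-responds to each possible Alto move:
- Small → Brio plays S3 (best of 5, 2, 8, 1, 6); Alto gets 7.
- Medium → Brio plays S3 (best of 6, 8, 12, 0, 11); Alto gets 4.
- Large → Brio plays S5 (best of 9, 4, 6, 3, 10); Alto gets 12.
Among 7, 4, 12, the best is 12 at Large. Subgame-perfect outcome: (Large, S5) with payoffs (12, 10).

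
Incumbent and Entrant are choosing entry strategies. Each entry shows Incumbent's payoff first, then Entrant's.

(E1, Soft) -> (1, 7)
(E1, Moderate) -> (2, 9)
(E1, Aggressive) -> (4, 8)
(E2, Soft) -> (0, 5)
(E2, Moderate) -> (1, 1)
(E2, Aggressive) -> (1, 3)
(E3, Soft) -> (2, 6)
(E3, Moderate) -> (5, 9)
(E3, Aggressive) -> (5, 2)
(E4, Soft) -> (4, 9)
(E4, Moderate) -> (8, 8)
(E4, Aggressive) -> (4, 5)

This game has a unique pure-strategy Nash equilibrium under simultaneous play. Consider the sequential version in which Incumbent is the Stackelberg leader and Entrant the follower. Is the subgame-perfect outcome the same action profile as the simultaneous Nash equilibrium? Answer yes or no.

Solve by backward induction (Incumbent leads).
- E1: BR = Moderate, leader payoff 2.
- E2: BR = Soft, leader payoff 0.
- E3: BR = Moderate, leader payoff 5.
- E4: BR = Soft, leader payoff 4.
Incumbent's induced payoffs are 2, 0, 5, 4, so Incumbent commits to E3. Subgame-perfect outcome: (E3, Moderate) with payoffs (5, 9).
Now find the simultaneous Nash equilibrium.
Incumbent's best replies: Soft→E4; Moderate→E4; Aggressive→E3.
Entrant's best replies: E1→Moderate; E2→Soft; E3→Moderate; E4→Soft.
The unique mutual best reply is (E4, Soft), giving (4, 9).
Sequential outcome (E3, Moderate) differs from the Nash profile (E4, Soft).

no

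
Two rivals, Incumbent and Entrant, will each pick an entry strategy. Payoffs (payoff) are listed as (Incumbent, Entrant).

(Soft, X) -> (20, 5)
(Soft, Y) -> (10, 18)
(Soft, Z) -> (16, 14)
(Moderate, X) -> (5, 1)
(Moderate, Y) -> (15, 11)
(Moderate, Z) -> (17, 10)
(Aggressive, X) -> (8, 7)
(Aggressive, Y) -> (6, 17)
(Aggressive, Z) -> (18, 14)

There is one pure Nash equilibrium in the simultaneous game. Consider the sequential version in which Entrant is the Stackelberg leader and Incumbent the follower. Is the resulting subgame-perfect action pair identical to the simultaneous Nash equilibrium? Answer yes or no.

no

Backward induction with Entrant moving first.
- X → Incumbent plays Soft (best of 20, 5, 8); Entrant gets 5.
- Y → Incumbent plays Moderate (best of 10, 15, 6); Entrant gets 11.
- Z → Incumbent plays Aggressive (best of 16, 17, 18); Entrant gets 14.
Entrant's induced payoffs are 5, 11, 14, so Entrant commits to Z. Subgame-perfect outcome: (Aggressive, Z) with payoffs (18, 14).
Now find the simultaneous Nash equilibrium.
Incumbent's best replies: X→Soft; Y→Moderate; Z→Aggressive.
Entrant's best replies: Soft→Y; Moderate→Y; Aggressive→Y.
Only (Moderate, Y) has each player best-responding; Nash payoffs (15, 11).
Sequential outcome (Aggressive, Z) differs from the Nash profile (Moderate, Y).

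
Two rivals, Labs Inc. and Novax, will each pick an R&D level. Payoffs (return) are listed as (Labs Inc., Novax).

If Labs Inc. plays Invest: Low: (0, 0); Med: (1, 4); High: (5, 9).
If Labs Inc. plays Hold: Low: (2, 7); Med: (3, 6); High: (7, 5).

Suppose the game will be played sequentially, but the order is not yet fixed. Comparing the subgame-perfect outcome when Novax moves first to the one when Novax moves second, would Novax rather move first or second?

second

If Labs Inc. leads: Novax's best replies are Invest→High, Hold→Low; Labs Inc.'s induced payoffs 5, 2; outcome (Invest, High), payoffs (5, 9).
If Novax leads: Labs Inc.'s best replies are Low→Hold, Med→Hold, High→Hold; Novax's induced payoffs 7, 6, 5; outcome (Hold, Low), payoffs (2, 7).
Novax gets 7 moving first and 9 moving second, so Novax prefers to move second.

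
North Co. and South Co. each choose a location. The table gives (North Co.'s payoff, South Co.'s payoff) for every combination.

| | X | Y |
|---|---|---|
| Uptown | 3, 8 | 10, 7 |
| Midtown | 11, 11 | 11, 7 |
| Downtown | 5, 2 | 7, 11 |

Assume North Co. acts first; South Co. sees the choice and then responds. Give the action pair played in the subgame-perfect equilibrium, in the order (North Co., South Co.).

South Co. best-responds to each possible North Co. move:
- Uptown → South Co. plays X (best of 8, 7); North Co. gets 3.
- Midtown → South Co. plays X (best of 11, 7); North Co. gets 11.
- Downtown → South Co. plays Y (best of 2, 11); North Co. gets 7.
Maximizing over 3, 11, 7, North Co. chooses Midtown. Subgame-perfect outcome: (Midtown, X) with payoffs (11, 11).

(Midtown, X)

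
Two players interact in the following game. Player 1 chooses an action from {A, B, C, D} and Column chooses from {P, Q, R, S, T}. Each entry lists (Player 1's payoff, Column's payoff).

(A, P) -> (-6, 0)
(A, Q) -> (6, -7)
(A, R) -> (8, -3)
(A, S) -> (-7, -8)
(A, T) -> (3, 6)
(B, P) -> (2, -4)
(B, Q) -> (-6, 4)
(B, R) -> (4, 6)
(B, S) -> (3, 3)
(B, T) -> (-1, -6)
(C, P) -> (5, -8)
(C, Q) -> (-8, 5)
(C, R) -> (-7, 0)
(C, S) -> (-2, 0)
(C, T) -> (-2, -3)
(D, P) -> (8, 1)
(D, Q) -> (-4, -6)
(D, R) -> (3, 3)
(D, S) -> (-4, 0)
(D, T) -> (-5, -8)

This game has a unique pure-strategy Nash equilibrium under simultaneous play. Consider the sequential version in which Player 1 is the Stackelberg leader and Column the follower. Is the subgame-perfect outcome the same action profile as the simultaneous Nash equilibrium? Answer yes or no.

Column best-responds to each possible Player 1 move:
- A → Column plays T (best of 0, -7, -3, -8, 6); Player 1 gets 3.
- B → Column plays R (best of -4, 4, 6, 3, -6); Player 1 gets 4.
- C → Column plays Q (best of -8, 5, 0, 0, -3); Player 1 gets -8.
- D → Column plays R (best of 1, -6, 3, 0, -8); Player 1 gets 3.
Maximizing over 3, 4, -8, 3, Player 1 chooses B. Subgame-perfect outcome: (B, R) with payoffs (4, 6).
Under simultaneous play:
Player 1's best replies: P→D; Q→A; R→A; S→B; T→A.
Column's best replies: A→T; B→R; C→Q; D→R.
The unique mutual best reply is (A, T), giving (3, 6).
Sequential outcome (B, R) differs from the Nash profile (A, T).

no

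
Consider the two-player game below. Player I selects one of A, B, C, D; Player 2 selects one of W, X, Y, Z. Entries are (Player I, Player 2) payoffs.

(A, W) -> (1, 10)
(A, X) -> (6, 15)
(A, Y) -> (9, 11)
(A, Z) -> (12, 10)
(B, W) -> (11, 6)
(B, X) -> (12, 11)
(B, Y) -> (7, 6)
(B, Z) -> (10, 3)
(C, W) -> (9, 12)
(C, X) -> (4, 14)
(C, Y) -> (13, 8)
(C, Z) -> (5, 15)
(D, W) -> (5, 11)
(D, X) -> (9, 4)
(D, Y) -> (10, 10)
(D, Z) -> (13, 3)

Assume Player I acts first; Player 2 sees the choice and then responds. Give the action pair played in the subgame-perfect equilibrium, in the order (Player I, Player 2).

(B, X)

Player 2 best-responds to each possible Player I move:
- A: Player 2 compares 10, 15, 11, 10 and picks X; Player I would get 6.
- B: Player 2 compares 6, 11, 6, 3 and picks X; Player I would get 12.
- C: Player 2 compares 12, 14, 8, 15 and picks Z; Player I would get 5.
- D: Player 2 compares 11, 4, 10, 3 and picks W; Player I would get 5.
Maximizing over 6, 12, 5, 5, Player I chooses B. Subgame-perfect outcome: (B, X) with payoffs (12, 11).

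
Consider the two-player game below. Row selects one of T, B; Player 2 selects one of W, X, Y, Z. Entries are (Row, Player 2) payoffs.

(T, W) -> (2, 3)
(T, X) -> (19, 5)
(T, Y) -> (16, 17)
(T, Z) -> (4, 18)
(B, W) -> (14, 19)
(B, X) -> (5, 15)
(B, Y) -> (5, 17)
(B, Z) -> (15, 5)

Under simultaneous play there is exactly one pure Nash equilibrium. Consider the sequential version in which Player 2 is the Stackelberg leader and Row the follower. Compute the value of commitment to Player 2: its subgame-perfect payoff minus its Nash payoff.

Work backward from Row's decision.
- W → Row plays B (best of 2, 14); Player 2 gets 19.
- X → Row plays T (best of 19, 5); Player 2 gets 5.
- Y → Row plays T (best of 16, 5); Player 2 gets 17.
- Z → Row plays B (best of 4, 15); Player 2 gets 5.
Player 2's induced payoffs are 19, 5, 17, 5, so Player 2 commits to W. Subgame-perfect outcome: (B, W) with payoffs (14, 19).
For the simultaneous game, intersect best replies.
Row's best replies: W→B; X→T; Y→T; Z→B.
Player 2's best replies: T→Z; B→W.
Only (B, W) has each player best-responding; Nash payoffs (14, 19).
Player 2's commitment gain: 19 − 19 = 0.

0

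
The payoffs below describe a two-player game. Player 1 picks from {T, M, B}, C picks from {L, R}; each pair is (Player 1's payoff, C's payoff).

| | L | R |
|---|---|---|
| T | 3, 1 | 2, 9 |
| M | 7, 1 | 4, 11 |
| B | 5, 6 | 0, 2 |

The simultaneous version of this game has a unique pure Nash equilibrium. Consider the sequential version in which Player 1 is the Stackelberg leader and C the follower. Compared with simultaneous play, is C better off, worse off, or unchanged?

Work backward from C's decision.
- T: BR = R, leader payoff 2.
- M: BR = R, leader payoff 4.
- B: BR = L, leader payoff 5.
Among 2, 4, 5, the best is 5 at B. Subgame-perfect outcome: (B, L) with payoffs (5, 6).
For the simultaneous game, intersect best replies.
Player 1's best replies: L→M; R→M.
C's best replies: T→R; M→R; B→L.
The unique mutual best reply is (M, R), giving (4, 11).
C earns 6 sequentially versus 11 at the Nash outcome: worse off.

worse off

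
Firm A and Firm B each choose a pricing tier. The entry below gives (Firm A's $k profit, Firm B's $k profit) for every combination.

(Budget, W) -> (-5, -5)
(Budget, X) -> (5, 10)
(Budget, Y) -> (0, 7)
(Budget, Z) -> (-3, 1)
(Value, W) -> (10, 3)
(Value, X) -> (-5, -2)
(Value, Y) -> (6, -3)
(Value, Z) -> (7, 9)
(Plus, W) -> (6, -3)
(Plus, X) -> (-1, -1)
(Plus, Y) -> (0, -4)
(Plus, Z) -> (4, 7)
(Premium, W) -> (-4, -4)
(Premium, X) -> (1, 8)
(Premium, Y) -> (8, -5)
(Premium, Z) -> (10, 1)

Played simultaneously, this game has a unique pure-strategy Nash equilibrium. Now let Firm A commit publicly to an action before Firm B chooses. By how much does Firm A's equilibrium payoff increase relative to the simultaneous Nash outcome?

Solve by backward induction (Firm A leads).
- Budget → Firm B plays X (best of -5, 10, 7, 1); Firm A gets 5.
- Value → Firm B plays Z (best of 3, -2, -3, 9); Firm A gets 7.
- Plus → Firm B plays Z (best of -3, -1, -4, 7); Firm A gets 4.
- Premium → Firm B plays X (best of -4, 8, -5, 1); Firm A gets 1.
Maximizing over 5, 7, 4, 1, Firm A chooses Value. Subgame-perfect outcome: (Value, Z) with payoffs (7, 9).
Under simultaneous play:
Firm A's best replies: W→Value; X→Budget; Y→Premium; Z→Premium.
Firm B's best replies: Budget→X; Value→Z; Plus→Z; Premium→X.
Only (Budget, X) has each player best-responding; Nash payoffs (5, 10).
Firm A's commitment gain: 7 − 5 = 2.

2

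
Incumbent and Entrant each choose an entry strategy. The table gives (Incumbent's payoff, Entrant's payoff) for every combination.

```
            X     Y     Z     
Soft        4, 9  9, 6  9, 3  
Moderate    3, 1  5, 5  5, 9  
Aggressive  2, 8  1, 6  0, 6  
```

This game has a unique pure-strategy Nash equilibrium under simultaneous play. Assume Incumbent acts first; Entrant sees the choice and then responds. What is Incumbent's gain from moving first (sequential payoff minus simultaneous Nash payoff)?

Entrant best-responds to each possible Incumbent move:
- Soft: BR = X, leader payoff 4.
- Moderate: BR = Z, leader payoff 5.
- Aggressive: BR = X, leader payoff 2.
Incumbent's induced payoffs are 4, 5, 2, so Incumbent commits to Moderate. Subgame-perfect outcome: (Moderate, Z) with payoffs (5, 9).
Under simultaneous play:
Incumbent's best replies: X→Soft; Y→Soft; Z→Soft.
Entrant's best replies: Soft→X; Moderate→Z; Aggressive→X.
Only (Soft, X) has each player best-responding; Nash payoffs (4, 9).
Incumbent's commitment gain: 5 − 4 = 1.

1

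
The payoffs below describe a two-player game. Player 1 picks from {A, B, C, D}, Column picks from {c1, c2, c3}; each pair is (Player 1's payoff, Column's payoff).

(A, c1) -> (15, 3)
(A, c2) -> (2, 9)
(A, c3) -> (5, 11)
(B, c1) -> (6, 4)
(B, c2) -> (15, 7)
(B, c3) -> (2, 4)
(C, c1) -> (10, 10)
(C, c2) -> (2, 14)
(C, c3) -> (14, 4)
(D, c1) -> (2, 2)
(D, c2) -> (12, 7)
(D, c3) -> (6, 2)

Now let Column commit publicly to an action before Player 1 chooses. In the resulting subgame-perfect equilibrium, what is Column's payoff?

Work backward from Player 1's decision.
- c1 → Player 1 plays A (best of 15, 6, 10, 2); Column gets 3.
- c2 → Player 1 plays B (best of 2, 15, 2, 12); Column gets 7.
- c3 → Player 1 plays C (best of 5, 2, 14, 6); Column gets 4.
Among 3, 7, 4, the best is 7 at c2. Subgame-perfect outcome: (B, c2) with payoffs (15, 7).

7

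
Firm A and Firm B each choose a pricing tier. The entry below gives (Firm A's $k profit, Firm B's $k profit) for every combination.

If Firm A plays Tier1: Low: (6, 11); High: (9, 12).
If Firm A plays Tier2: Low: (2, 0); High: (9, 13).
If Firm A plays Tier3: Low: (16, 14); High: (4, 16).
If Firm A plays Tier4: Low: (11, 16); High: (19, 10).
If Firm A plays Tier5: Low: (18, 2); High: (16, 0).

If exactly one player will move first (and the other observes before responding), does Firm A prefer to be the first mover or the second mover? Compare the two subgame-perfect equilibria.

second

If Firm A leads: Firm B's best replies are Tier1→High, Tier2→High, Tier3→High, Tier4→Low, Tier5→Low; Firm A's induced payoffs 9, 9, 4, 11, 18; outcome (Tier5, Low), payoffs (18, 2).
If Firm B leads: Firm A's best replies are Low→Tier5, High→Tier4; Firm B's induced payoffs 2, 10; outcome (Tier4, High), payoffs (19, 10).
Firm A gets 18 moving first and 19 moving second, so Firm A prefers to move second.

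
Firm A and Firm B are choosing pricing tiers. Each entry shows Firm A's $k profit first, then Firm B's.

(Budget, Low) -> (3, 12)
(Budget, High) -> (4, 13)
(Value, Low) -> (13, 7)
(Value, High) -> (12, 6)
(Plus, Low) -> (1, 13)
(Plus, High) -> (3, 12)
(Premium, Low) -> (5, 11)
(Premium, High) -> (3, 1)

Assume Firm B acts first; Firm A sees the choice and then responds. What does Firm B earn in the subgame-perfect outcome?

7

Firm A best-responds to each possible Firm B move:
- Low: BR = Value, leader payoff 7.
- High: BR = Value, leader payoff 6.
Maximizing over 7, 6, Firm B chooses Low. Subgame-perfect outcome: (Value, Low) with payoffs (13, 7).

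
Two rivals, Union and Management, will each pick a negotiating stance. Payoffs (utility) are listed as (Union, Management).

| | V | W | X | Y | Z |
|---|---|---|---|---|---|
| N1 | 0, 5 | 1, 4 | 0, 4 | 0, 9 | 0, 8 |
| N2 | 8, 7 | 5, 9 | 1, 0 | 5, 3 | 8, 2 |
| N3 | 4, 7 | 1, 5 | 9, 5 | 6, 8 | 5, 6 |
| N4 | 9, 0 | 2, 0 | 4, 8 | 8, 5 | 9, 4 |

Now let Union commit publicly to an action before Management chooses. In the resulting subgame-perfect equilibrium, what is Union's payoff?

Solve by backward induction (Union leads).
- N1 → Management plays Y (best of 5, 4, 4, 9, 8); Union gets 0.
- N2 → Management plays W (best of 7, 9, 0, 3, 2); Union gets 5.
- N3 → Management plays Y (best of 7, 5, 5, 8, 6); Union gets 6.
- N4 → Management plays X (best of 0, 0, 8, 5, 4); Union gets 4.
Union's induced payoffs are 0, 5, 6, 4, so Union commits to N3. Subgame-perfect outcome: (N3, Y) with payoffs (6, 8).

6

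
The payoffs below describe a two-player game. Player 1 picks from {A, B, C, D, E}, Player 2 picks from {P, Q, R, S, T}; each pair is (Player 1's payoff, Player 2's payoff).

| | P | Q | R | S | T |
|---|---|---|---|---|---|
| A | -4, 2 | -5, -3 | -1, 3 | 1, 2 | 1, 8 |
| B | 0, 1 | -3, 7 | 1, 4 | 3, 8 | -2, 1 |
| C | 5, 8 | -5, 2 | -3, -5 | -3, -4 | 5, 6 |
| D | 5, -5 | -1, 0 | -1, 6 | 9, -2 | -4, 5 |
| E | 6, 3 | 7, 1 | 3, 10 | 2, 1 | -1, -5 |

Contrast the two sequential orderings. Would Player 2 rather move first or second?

If Player 1 leads: Player 2's best replies are A→T, B→S, C→P, D→R, E→R; Player 1's induced payoffs 1, 3, 5, -1, 3; outcome (C, P), payoffs (5, 8).
If Player 2 leads: Player 1's best replies are P→E, Q→E, R→E, S→D, T→C; Player 2's induced payoffs 3, 1, 10, -2, 6; outcome (E, R), payoffs (3, 10).
Player 2 gets 10 moving first and 8 moving second, so Player 2 prefers to move first.

first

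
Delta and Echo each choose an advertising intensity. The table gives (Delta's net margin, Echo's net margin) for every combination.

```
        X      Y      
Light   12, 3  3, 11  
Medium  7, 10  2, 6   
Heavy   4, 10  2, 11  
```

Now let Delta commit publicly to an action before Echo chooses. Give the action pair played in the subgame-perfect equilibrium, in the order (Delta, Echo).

Echo best-responds to each possible Delta move:
- Light: Echo compares 3, 11 and picks Y; Delta would get 3.
- Medium: Echo compares 10, 6 and picks X; Delta would get 7.
- Heavy: Echo compares 10, 11 and picks Y; Delta would get 2.
Maximizing over 3, 7, 2, Delta chooses Medium. Subgame-perfect outcome: (Medium, X) with payoffs (7, 10).

(Medium, X)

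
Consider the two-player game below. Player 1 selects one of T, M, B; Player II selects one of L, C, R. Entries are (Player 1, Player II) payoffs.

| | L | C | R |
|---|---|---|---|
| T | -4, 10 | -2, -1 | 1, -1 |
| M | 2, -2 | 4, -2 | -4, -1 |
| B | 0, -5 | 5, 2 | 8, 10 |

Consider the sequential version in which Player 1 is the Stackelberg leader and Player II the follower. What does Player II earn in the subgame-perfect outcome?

10

Solve by backward induction (Player 1 leads).
- T → Player II plays L (best of 10, -1, -1); Player 1 gets -4.
- M → Player II plays R (best of -2, -2, -1); Player 1 gets -4.
- B → Player II plays R (best of -5, 2, 10); Player 1 gets 8.
Player 1's induced payoffs are -4, -4, 8, so Player 1 commits to B. Subgame-perfect outcome: (B, R) with payoffs (8, 10).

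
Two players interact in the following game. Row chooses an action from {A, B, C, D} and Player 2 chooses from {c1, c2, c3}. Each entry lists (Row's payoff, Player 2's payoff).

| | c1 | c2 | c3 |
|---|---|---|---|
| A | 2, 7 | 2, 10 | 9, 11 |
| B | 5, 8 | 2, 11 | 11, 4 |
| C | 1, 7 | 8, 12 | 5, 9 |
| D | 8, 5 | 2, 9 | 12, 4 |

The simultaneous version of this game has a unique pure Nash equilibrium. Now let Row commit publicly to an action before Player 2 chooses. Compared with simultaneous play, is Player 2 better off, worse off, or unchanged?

Backward induction with Row moving first.
- A → Player 2 plays c3 (best of 7, 10, 11); Row gets 9.
- B → Player 2 plays c2 (best of 8, 11, 4); Row gets 2.
- C → Player 2 plays c2 (best of 7, 12, 9); Row gets 8.
- D → Player 2 plays c2 (best of 5, 9, 4); Row gets 2.
Maximizing over 9, 2, 8, 2, Row chooses A. Subgame-perfect outcome: (A, c3) with payoffs (9, 11).
Now find the simultaneous Nash equilibrium.
Row's best replies: c1→D; c2→C; c3→D.
Player 2's best replies: A→c3; B→c2; C→c2; D→c2.
Only (C, c2) has each player best-responding; Nash payoffs (8, 12).
Player 2 earns 11 sequentially versus 12 at the Nash outcome: worse off.

worse off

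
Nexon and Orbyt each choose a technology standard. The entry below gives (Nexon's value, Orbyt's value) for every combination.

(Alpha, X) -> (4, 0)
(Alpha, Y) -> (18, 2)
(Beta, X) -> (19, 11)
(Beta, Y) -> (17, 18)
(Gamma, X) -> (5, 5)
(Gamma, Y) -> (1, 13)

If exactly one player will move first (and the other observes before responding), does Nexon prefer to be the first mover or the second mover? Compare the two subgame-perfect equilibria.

second

If Nexon leads: Orbyt's best replies are Alpha→Y, Beta→Y, Gamma→Y; Nexon's induced payoffs 18, 17, 1; outcome (Alpha, Y), payoffs (18, 2).
If Orbyt leads: Nexon's best replies are X→Beta, Y→Alpha; Orbyt's induced payoffs 11, 2; outcome (Beta, X), payoffs (19, 11).
Nexon gets 18 moving first and 19 moving second, so Nexon prefers to move second.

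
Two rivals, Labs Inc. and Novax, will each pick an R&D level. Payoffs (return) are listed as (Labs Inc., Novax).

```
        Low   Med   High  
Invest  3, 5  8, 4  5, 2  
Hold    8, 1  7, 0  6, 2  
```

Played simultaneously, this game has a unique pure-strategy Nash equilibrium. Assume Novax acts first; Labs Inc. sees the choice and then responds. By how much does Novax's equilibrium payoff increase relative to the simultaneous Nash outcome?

Backward induction with Novax moving first.
- Low → Labs Inc. plays Hold (best of 3, 8); Novax gets 1.
- Med → Labs Inc. plays Invest (best of 8, 7); Novax gets 4.
- High → Labs Inc. plays Hold (best of 5, 6); Novax gets 2.
Among 1, 4, 2, the best is 4 at Med. Subgame-perfect outcome: (Invest, Med) with payoffs (8, 4).
For the simultaneous game, intersect best replies.
Labs Inc.'s best replies: Low→Hold; Med→Invest; High→Hold.
Novax's best replies: Invest→Low; Hold→High.
The unique mutual best reply is (Hold, High), giving (6, 2).
Novax's commitment gain: 4 − 2 = 2.

2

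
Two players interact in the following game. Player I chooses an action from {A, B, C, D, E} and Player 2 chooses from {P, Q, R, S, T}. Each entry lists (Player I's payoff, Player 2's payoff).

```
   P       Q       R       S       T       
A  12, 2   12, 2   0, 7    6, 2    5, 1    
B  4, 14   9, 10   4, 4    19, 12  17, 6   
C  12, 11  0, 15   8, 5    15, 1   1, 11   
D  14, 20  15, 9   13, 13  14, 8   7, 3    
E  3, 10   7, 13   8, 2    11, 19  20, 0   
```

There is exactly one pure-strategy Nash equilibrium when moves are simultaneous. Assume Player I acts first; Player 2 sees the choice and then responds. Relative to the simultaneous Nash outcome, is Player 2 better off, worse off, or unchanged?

Backward induction with Player I moving first.
- A: BR = R, leader payoff 0.
- B: BR = P, leader payoff 4.
- C: BR = Q, leader payoff 0.
- D: BR = P, leader payoff 14.
- E: BR = S, leader payoff 11.
Maximizing over 0, 4, 0, 14, 11, Player I chooses D. Subgame-perfect outcome: (D, P) with payoffs (14, 20).
Now find the simultaneous Nash equilibrium.
Player I's best replies: P→D; Q→D; R→D; S→B; T→E.
Player 2's best replies: A→R; B→P; C→Q; D→P; E→S.
Only (D, P) has each player best-responding; Nash payoffs (14, 20).
Player 2 earns 20 sequentially versus 20 at the Nash outcome: unchanged.

unchanged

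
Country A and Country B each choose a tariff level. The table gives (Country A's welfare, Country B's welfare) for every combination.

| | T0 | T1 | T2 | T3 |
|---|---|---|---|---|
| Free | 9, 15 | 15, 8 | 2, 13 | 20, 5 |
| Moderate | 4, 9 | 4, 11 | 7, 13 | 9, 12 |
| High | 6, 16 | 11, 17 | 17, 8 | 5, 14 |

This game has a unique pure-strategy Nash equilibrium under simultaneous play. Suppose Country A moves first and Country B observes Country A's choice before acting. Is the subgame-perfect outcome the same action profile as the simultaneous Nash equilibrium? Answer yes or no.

no

Backward induction with Country A moving first.
- Free → Country B plays T0 (best of 15, 8, 13, 5); Country A gets 9.
- Moderate → Country B plays T2 (best of 9, 11, 13, 12); Country A gets 7.
- High → Country B plays T1 (best of 16, 17, 8, 14); Country A gets 11.
Among 9, 7, 11, the best is 11 at High. Subgame-perfect outcome: (High, T1) with payoffs (11, 17).
For the simultaneous game, intersect best replies.
Country A's best replies: T0→Free; T1→Free; T2→High; T3→Free.
Country B's best replies: Free→T0; Moderate→T2; High→T1.
Only (Free, T0) has each player best-responding; Nash payoffs (9, 15).
Sequential outcome (High, T1) differs from the Nash profile (Free, T0).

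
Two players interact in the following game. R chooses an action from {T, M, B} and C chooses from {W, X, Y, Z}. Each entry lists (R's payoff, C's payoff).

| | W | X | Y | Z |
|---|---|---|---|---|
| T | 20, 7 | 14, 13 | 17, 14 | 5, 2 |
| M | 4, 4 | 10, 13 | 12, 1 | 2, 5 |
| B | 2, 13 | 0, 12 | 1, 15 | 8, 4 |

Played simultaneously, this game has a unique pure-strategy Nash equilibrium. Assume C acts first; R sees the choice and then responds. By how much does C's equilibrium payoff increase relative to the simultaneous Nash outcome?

Work backward from R's decision.
- W: R compares 20, 4, 2 and picks T; C would get 7.
- X: R compares 14, 10, 0 and picks T; C would get 13.
- Y: R compares 17, 12, 1 and picks T; C would get 14.
- Z: R compares 5, 2, 8 and picks B; C would get 4.
Among 7, 13, 14, 4, the best is 14 at Y. Subgame-perfect outcome: (T, Y) with payoffs (17, 14).
Under simultaneous play:
R's best replies: W→T; X→T; Y→T; Z→B.
C's best replies: T→Y; M→X; B→Y.
Only (T, Y) has each player best-responding; Nash payoffs (17, 14).
C's commitment gain: 14 − 14 = 0.

0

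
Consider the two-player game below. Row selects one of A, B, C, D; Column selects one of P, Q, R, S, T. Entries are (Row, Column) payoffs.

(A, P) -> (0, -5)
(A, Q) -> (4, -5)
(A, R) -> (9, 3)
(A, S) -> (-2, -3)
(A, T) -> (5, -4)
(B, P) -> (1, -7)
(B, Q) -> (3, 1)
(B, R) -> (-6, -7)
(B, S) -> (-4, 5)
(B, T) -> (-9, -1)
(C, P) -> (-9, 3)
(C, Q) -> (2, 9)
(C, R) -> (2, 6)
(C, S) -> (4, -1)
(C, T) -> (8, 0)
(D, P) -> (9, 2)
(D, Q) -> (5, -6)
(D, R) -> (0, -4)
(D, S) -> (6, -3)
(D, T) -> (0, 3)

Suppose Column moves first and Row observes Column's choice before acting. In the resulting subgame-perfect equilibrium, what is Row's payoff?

9

Row best-responds to each possible Column move:
- P: Row compares 0, 1, -9, 9 and picks D; Column would get 2.
- Q: Row compares 4, 3, 2, 5 and picks D; Column would get -6.
- R: Row compares 9, -6, 2, 0 and picks A; Column would get 3.
- S: Row compares -2, -4, 4, 6 and picks D; Column would get -3.
- T: Row compares 5, -9, 8, 0 and picks C; Column would get 0.
Among 2, -6, 3, -3, 0, the best is 3 at R. Subgame-perfect outcome: (A, R) with payoffs (9, 3).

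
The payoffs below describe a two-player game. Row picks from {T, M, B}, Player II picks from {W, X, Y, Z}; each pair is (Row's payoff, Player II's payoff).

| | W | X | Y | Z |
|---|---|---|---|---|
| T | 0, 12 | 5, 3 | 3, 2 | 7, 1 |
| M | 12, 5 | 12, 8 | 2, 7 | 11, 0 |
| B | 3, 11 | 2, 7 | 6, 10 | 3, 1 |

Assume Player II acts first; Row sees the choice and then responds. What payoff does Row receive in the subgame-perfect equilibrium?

6

Row best-responds to each possible Player II move:
- W: Row compares 0, 12, 3 and picks M; Player II would get 5.
- X: Row compares 5, 12, 2 and picks M; Player II would get 8.
- Y: Row compares 3, 2, 6 and picks B; Player II would get 10.
- Z: Row compares 7, 11, 3 and picks M; Player II would get 0.
Among 5, 8, 10, 0, the best is 10 at Y. Subgame-perfect outcome: (B, Y) with payoffs (6, 10).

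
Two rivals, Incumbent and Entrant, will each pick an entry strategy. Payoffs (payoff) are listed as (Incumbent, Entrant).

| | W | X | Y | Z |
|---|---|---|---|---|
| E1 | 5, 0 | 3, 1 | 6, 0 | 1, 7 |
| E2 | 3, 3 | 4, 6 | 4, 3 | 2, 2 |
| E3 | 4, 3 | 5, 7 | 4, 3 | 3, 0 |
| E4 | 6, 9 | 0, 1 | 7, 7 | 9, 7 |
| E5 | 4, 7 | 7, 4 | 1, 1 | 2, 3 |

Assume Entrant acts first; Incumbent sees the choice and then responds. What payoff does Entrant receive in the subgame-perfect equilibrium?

Incumbent best-responds to each possible Entrant move:
- W: BR = E4, leader payoff 9.
- X: BR = E5, leader payoff 4.
- Y: BR = E4, leader payoff 7.
- Z: BR = E4, leader payoff 7.
Among 9, 4, 7, 7, the best is 9 at W. Subgame-perfect outcome: (E4, W) with payoffs (6, 9).

9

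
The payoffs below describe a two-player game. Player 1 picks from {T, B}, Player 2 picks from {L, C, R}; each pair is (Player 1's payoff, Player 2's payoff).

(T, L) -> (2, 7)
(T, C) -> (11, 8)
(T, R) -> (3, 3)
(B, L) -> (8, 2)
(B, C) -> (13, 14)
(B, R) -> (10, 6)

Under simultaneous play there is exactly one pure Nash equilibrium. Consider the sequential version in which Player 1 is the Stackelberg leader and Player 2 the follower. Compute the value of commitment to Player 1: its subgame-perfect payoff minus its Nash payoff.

Backward induction with Player 1 moving first.
- T: Player 2 compares 7, 8, 3 and picks C; Player 1 would get 11.
- B: Player 2 compares 2, 14, 6 and picks C; Player 1 would get 13.
Player 1's induced payoffs are 11, 13, so Player 1 commits to B. Subgame-perfect outcome: (B, C) with payoffs (13, 14).
Now find the simultaneous Nash equilibrium.
Player 1's best replies: L→B; C→B; R→B.
Player 2's best replies: T→C; B→C.
Only (B, C) has each player best-responding; Nash payoffs (13, 14).
Player 1's commitment gain: 13 − 13 = 0.

0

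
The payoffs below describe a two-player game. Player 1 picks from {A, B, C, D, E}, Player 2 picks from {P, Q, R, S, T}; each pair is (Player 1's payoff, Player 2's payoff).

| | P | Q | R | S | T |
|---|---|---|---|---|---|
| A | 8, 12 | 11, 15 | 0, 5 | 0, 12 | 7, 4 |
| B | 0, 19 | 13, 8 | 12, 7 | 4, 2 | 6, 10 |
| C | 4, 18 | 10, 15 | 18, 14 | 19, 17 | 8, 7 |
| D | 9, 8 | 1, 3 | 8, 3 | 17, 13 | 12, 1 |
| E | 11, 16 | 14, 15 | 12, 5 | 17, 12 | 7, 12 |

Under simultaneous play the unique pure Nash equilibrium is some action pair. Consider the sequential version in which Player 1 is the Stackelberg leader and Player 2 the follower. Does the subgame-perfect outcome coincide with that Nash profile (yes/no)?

Solve by backward induction (Player 1 leads).
- A → Player 2 plays Q (best of 12, 15, 5, 12, 4); Player 1 gets 11.
- B → Player 2 plays P (best of 19, 8, 7, 2, 10); Player 1 gets 0.
- C → Player 2 plays P (best of 18, 15, 14, 17, 7); Player 1 gets 4.
- D → Player 2 plays S (best of 8, 3, 3, 13, 1); Player 1 gets 17.
- E → Player 2 plays P (best of 16, 15, 5, 12, 12); Player 1 gets 11.
Among 11, 0, 4, 17, 11, the best is 17 at D. Subgame-perfect outcome: (D, S) with payoffs (17, 13).
For the simultaneous game, intersect best replies.
Player 1's best replies: P→E; Q→E; R→C; S→C; T→D.
Player 2's best replies: A→Q; B→P; C→P; D→S; E→P.
Only (E, P) has each player best-responding; Nash payoffs (11, 16).
Sequential outcome (D, S) differs from the Nash profile (E, P).

no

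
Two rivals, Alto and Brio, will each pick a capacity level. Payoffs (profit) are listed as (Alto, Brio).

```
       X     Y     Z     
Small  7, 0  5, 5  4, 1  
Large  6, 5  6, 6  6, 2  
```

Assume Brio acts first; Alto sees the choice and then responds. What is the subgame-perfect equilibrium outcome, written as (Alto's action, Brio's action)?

Alto best-responds to each possible Brio move:
- X → Alto plays Small (best of 7, 6); Brio gets 0.
- Y → Alto plays Large (best of 5, 6); Brio gets 6.
- Z → Alto plays Large (best of 4, 6); Brio gets 2.
Maximizing over 0, 6, 2, Brio chooses Y. Subgame-perfect outcome: (Large, Y) with payoffs (6, 6).

(Large, Y)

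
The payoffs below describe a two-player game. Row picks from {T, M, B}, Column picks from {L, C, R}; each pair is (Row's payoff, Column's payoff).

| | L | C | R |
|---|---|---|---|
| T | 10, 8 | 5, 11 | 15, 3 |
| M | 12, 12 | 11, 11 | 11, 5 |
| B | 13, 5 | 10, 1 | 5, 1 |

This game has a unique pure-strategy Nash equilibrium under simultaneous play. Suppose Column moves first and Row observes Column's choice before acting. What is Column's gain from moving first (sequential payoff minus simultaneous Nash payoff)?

Work backward from Row's decision.
- L → Row plays B (best of 10, 12, 13); Column gets 5.
- C → Row plays M (best of 5, 11, 10); Column gets 11.
- R → Row plays T (best of 15, 11, 5); Column gets 3.
Maximizing over 5, 11, 3, Column chooses C. Subgame-perfect outcome: (M, C) with payoffs (11, 11).
Under simultaneous play:
Row's best replies: L→B; C→M; R→T.
Column's best replies: T→C; M→L; B→L.
The unique mutual best reply is (B, L), giving (13, 5).
Column's commitment gain: 11 − 5 = 6.

6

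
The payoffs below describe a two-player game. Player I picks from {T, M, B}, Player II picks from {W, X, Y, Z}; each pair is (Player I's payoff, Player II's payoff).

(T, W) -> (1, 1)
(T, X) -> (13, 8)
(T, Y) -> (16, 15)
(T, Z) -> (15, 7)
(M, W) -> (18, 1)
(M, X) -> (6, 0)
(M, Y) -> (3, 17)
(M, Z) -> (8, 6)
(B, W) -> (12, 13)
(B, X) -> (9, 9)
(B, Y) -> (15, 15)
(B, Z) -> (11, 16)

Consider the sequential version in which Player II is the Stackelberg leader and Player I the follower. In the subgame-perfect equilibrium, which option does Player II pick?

Solve by backward induction (Player II leads).
- W → Player I plays M (best of 1, 18, 12); Player II gets 1.
- X → Player I plays T (best of 13, 6, 9); Player II gets 8.
- Y → Player I plays T (best of 16, 3, 15); Player II gets 15.
- Z → Player I plays T (best of 15, 8, 11); Player II gets 7.
Maximizing over 1, 8, 15, 7, Player II chooses Y. Subgame-perfect outcome: (T, Y) with payoffs (16, 15).

Y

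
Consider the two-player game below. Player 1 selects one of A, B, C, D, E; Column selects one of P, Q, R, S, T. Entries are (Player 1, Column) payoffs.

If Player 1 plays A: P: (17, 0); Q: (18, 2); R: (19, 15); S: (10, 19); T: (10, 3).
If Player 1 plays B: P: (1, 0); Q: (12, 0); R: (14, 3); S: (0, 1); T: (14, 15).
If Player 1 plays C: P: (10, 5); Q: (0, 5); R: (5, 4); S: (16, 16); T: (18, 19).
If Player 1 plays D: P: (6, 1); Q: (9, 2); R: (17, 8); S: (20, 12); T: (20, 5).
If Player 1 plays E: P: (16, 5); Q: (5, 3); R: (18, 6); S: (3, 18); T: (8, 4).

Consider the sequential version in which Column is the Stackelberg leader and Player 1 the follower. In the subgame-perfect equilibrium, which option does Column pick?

Backward induction with Column moving first.
- P → Player 1 plays A (best of 17, 1, 10, 6, 16); Column gets 0.
- Q → Player 1 plays A (best of 18, 12, 0, 9, 5); Column gets 2.
- R → Player 1 plays A (best of 19, 14, 5, 17, 18); Column gets 15.
- S → Player 1 plays D (best of 10, 0, 16, 20, 3); Column gets 12.
- T → Player 1 plays D (best of 10, 14, 18, 20, 8); Column gets 5.
Maximizing over 0, 2, 15, 12, 5, Column chooses R. Subgame-perfect outcome: (A, R) with payoffs (19, 15).

R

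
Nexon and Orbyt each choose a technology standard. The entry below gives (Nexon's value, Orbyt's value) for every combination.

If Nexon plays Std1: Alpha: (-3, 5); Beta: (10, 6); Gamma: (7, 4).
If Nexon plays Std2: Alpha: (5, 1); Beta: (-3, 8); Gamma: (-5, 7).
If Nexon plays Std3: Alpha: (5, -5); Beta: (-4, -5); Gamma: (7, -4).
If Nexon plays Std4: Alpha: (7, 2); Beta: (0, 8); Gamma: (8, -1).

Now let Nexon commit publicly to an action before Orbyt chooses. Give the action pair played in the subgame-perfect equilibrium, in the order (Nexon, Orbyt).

Solve by backward induction (Nexon leads).
- Std1: BR = Beta, leader payoff 10.
- Std2: BR = Beta, leader payoff -3.
- Std3: BR = Gamma, leader payoff 7.
- Std4: BR = Beta, leader payoff 0.
Maximizing over 10, -3, 7, 0, Nexon chooses Std1. Subgame-perfect outcome: (Std1, Beta) with payoffs (10, 6).

(Std1, Beta)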